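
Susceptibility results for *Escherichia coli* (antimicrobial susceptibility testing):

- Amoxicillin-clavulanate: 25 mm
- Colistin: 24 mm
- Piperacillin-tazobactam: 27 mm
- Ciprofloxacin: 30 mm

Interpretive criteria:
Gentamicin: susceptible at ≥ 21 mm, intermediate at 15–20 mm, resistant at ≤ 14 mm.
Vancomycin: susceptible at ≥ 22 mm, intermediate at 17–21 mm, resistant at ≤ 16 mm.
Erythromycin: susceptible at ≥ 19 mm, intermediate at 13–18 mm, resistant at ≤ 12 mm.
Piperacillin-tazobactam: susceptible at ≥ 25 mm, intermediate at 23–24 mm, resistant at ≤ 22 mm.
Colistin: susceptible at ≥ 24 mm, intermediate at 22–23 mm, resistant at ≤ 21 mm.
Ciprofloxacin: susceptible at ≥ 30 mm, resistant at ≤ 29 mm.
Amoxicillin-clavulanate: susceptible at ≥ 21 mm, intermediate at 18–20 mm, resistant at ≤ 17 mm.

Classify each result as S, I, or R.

S, S, S, S

Amoxicillin-clavulanate (25 mm) ≥ 21 mm — S
Colistin 24 mm: ≥ 24 mm ⇒ Susceptible
Piperacillin-tazobactam: 27 mm is ≥ 25 mm ⇒ Susceptible
Ciprofloxacin (30 mm) ≥ 30 mm → S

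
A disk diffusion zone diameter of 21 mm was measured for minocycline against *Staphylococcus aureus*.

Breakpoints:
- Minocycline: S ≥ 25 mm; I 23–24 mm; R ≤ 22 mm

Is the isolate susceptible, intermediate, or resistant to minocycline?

Resistant

Minocycline: 21 mm is ≤ 22 mm ⇒ resistant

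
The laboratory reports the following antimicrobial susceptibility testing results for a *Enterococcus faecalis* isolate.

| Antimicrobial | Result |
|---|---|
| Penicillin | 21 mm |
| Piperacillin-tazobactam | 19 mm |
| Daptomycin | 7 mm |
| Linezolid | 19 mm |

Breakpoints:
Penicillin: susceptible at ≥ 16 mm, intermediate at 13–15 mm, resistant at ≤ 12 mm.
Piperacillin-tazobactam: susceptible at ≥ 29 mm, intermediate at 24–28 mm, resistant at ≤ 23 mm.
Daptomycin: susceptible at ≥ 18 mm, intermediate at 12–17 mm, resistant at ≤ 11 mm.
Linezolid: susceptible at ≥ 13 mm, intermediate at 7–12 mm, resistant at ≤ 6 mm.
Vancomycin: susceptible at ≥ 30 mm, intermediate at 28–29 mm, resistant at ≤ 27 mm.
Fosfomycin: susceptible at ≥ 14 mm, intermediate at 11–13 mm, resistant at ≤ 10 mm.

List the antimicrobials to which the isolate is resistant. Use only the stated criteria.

Penicillin (21 mm) ≥ 16 mm ⇒ Susceptible
Piperacillin-tazobactam: 19 mm is ≤ 23 mm → resistant
Daptomycin 7 mm: ≤ 11 mm — resistant
Linezolid: 19 mm is ≥ 13 mm ⇒ Susceptible

piperacillin-tazobactam, daptomycin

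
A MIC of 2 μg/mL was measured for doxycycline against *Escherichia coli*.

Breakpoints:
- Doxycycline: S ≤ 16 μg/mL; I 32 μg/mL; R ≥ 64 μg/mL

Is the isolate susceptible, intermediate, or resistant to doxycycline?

Doxycycline 2 μg/mL: ≤ 16 μg/mL — S

S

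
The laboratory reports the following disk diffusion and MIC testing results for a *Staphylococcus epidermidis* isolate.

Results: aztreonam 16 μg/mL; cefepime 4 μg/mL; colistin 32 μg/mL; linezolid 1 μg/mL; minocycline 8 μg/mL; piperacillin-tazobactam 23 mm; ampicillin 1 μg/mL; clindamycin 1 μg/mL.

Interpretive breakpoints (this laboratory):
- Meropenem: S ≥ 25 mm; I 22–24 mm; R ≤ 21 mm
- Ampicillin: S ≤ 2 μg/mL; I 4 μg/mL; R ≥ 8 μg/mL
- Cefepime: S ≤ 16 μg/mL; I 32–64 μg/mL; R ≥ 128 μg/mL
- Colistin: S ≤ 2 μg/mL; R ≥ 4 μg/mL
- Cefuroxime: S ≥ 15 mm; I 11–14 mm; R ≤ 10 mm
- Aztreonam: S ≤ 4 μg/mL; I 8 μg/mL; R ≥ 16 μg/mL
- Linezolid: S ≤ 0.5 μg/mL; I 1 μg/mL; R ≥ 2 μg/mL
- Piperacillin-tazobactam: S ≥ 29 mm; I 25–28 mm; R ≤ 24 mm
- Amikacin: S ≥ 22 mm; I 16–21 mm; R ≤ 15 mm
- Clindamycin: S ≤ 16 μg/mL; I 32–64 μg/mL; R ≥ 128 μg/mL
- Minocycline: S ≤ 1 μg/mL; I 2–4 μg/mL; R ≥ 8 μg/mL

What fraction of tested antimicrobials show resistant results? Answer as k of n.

4 of 8

Aztreonam (16 μg/mL) ≥ 16 μg/mL → resistant
Cefepime: 4 μg/mL is ≤ 16 μg/mL → susceptible
Colistin 32 μg/mL: ≥ 4 μg/mL → Resistant
Linezolid (1 μg/mL) = 1 μg/mL → intermediate
Minocycline (8 μg/mL) ≥ 8 μg/mL → Resistant
Piperacillin-tazobactam 23 mm: ≤ 24 mm — resistant
Ampicillin (1 μg/mL) ≤ 2 μg/mL — Susceptible
Clindamycin (1 μg/mL) ≤ 16 μg/mL → Susceptible
Resistant: 4/8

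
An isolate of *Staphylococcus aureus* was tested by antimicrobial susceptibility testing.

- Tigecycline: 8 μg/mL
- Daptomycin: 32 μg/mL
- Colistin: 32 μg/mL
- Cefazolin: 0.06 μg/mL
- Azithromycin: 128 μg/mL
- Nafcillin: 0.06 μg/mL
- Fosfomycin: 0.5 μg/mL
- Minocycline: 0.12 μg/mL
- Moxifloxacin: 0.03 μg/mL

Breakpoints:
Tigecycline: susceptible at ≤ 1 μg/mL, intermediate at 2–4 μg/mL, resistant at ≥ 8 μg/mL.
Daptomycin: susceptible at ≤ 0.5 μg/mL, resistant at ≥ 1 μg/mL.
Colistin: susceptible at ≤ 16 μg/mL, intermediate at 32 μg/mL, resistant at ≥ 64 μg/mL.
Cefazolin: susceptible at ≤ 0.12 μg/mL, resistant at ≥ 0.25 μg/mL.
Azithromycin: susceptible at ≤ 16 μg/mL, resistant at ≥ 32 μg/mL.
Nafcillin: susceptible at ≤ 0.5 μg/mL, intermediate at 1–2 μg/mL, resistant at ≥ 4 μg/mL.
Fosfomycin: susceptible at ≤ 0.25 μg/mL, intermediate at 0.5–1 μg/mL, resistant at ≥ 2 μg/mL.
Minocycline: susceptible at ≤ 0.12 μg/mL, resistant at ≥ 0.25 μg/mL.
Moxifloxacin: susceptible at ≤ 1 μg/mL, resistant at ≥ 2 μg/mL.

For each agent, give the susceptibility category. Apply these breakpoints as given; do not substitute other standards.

R, R, I, S, R, S, I, S, S

Tigecycline 8 μg/mL: ≥ 8 μg/mL ⇒ Resistant
Daptomycin (32 μg/mL) ≥ 1 μg/mL → Resistant
Colistin: 32 μg/mL is = 32 μg/mL → I
Cefazolin 0.06 μg/mL: ≤ 0.12 μg/mL ⇒ susceptible
Azithromycin: 128 μg/mL is ≥ 32 μg/mL — resistant
Nafcillin 0.06 μg/mL: ≤ 0.5 μg/mL — S
Fosfomycin (0.5 μg/mL) in 0.5–1 μg/mL → Intermediate
Minocycline: 0.12 μg/mL is ≤ 0.12 μg/mL ⇒ S
Moxifloxacin: 0.03 μg/mL is ≤ 1 μg/mL ⇒ susceptible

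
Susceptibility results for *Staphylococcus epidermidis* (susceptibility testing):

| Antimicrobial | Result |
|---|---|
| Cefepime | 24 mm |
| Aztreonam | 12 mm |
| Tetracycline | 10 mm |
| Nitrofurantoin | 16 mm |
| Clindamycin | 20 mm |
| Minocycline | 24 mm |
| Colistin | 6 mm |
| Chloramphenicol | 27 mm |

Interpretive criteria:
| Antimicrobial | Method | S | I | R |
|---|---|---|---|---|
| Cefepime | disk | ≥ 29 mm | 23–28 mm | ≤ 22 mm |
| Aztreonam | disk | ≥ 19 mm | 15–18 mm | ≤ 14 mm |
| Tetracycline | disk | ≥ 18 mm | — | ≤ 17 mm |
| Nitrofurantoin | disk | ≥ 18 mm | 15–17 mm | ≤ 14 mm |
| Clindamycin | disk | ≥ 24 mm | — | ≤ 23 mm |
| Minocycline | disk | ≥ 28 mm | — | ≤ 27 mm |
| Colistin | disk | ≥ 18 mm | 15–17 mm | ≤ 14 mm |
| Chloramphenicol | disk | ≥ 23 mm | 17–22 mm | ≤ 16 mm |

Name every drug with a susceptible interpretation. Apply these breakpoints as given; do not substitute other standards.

chloramphenicol

Cefepime: 24 mm is in 23–28 mm — intermediate
Aztreonam 12 mm: ≤ 14 mm — resistant
Tetracycline 10 mm: ≤ 17 mm ⇒ resistant
Nitrofurantoin: 16 mm is in 15–17 mm → intermediate
Clindamycin: 20 mm is ≤ 23 mm ⇒ R
Minocycline 24 mm: ≤ 27 mm — R
Colistin (6 mm) ≤ 14 mm → resistant
Chloramphenicol 27 mm: ≥ 23 mm ⇒ susceptible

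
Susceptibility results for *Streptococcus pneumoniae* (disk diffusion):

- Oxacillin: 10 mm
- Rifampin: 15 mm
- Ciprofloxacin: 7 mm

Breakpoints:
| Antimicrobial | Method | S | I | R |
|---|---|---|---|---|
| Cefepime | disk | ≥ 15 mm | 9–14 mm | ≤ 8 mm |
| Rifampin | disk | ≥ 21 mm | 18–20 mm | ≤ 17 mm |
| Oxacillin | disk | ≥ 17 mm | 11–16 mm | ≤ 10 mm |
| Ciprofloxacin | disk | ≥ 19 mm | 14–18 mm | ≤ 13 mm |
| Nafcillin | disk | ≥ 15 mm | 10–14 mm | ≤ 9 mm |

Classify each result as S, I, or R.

R, R, R

Oxacillin (10 mm) ≤ 10 mm → Resistant
Rifampin (15 mm) ≤ 17 mm — Resistant
Ciprofloxacin 7 mm: ≤ 13 mm → Resistant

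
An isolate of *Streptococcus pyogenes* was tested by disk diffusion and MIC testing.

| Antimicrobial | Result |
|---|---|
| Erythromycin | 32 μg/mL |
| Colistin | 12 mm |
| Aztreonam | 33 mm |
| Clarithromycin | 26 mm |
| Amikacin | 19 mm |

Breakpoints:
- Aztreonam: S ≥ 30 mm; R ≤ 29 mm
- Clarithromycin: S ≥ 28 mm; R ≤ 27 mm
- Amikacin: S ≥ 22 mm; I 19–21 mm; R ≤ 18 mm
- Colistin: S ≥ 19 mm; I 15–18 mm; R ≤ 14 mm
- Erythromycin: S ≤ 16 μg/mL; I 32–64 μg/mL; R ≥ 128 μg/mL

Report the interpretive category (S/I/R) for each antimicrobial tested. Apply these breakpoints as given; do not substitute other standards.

Erythromycin: 32 μg/mL is in 32–64 μg/mL ⇒ intermediate
Colistin 12 mm: ≤ 14 mm ⇒ R
Aztreonam: 33 mm is ≥ 30 mm ⇒ susceptible
Clarithromycin (26 mm) ≤ 27 mm — Resistant
Amikacin: 19 mm is in 19–21 mm ⇒ Intermediate

I, R, S, R, I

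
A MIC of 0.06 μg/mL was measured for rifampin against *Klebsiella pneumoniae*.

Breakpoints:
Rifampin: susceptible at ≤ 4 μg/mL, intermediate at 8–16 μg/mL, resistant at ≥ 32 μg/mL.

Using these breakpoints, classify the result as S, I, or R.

S

Rifampin: 0.06 μg/mL is ≤ 4 μg/mL → Susceptible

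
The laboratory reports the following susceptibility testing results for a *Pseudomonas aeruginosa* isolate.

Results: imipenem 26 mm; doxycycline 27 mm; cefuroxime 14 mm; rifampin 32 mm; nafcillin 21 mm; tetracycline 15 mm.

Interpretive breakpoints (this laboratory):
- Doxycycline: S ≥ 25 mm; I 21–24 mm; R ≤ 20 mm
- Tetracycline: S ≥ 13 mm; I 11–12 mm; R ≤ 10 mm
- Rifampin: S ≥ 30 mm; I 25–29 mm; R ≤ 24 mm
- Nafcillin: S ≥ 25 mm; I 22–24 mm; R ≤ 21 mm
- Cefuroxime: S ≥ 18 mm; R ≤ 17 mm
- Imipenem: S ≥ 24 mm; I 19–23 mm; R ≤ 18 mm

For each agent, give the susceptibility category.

Imipenem: 26 mm is ≥ 24 mm — susceptible
Doxycycline: 27 mm is ≥ 25 mm → Susceptible
Cefuroxime 14 mm: ≤ 17 mm ⇒ resistant
Rifampin 32 mm: ≥ 30 mm ⇒ susceptible
Nafcillin (21 mm) ≤ 21 mm — Resistant
Tetracycline (15 mm) ≥ 13 mm ⇒ S

S, S, R, S, R, S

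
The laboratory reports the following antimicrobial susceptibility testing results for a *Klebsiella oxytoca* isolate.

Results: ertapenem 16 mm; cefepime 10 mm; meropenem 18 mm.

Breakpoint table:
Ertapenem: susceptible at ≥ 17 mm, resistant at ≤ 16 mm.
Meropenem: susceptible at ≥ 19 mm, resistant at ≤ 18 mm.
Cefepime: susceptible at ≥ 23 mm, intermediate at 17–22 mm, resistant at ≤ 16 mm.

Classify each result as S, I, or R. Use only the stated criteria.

R, R, R

Ertapenem 16 mm: ≤ 16 mm — Resistant
Cefepime (10 mm) ≤ 16 mm → Resistant
Meropenem: 18 mm is ≤ 18 mm — resistant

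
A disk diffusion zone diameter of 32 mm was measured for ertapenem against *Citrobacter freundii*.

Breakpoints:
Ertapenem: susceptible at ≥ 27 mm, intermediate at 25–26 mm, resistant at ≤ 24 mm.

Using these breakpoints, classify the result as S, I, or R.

Susceptible

Ertapenem (32 mm) ≥ 27 mm ⇒ S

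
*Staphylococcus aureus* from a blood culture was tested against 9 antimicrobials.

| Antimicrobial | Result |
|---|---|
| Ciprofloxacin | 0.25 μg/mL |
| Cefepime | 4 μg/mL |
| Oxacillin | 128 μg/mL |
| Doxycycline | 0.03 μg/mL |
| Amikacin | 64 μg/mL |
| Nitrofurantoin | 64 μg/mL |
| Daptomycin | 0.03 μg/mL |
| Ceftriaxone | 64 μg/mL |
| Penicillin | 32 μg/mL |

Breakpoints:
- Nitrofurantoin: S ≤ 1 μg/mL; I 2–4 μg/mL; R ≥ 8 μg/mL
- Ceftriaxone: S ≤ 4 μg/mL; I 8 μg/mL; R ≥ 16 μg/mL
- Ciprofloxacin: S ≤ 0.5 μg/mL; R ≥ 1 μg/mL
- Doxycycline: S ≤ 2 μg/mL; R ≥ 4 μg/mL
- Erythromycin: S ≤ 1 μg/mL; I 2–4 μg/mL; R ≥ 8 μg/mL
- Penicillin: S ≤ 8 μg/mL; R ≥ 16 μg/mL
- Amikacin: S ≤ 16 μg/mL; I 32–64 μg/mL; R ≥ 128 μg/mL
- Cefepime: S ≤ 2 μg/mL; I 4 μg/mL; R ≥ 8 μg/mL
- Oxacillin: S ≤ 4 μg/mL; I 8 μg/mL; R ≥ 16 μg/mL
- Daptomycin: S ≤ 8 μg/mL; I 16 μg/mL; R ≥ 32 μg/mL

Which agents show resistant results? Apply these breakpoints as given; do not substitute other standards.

Ciprofloxacin: 0.25 μg/mL is ≤ 0.5 μg/mL ⇒ susceptible
Cefepime (4 μg/mL) = 4 μg/mL ⇒ intermediate
Oxacillin (128 μg/mL) ≥ 16 μg/mL — resistant
Doxycycline 0.03 μg/mL: ≤ 2 μg/mL → Susceptible
Amikacin: 64 μg/mL is in 32–64 μg/mL — I
Nitrofurantoin: 64 μg/mL is ≥ 8 μg/mL → R
Daptomycin: 0.03 μg/mL is ≤ 8 μg/mL — S
Ceftriaxone (64 μg/mL) ≥ 16 μg/mL — R
Penicillin: 32 μg/mL is ≥ 16 μg/mL → Resistant

oxacillin, nitrofurantoin, ceftriaxone, penicillin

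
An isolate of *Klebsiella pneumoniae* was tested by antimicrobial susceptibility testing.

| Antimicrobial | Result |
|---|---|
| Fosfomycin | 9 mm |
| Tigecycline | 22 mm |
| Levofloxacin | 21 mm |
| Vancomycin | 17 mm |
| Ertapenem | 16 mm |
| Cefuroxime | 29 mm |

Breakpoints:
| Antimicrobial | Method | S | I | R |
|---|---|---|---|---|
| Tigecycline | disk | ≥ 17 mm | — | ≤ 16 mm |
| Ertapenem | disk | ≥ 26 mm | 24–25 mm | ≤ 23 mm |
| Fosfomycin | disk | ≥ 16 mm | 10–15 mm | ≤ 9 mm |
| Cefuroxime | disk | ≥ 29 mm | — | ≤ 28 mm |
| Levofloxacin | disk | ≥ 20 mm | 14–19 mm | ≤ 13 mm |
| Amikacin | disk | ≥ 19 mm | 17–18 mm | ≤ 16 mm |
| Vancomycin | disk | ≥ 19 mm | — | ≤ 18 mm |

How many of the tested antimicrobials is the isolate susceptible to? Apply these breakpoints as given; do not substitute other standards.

Fosfomycin: 9 mm is ≤ 9 mm — Resistant
Tigecycline: 22 mm is ≥ 17 mm ⇒ S
Levofloxacin 21 mm: ≥ 20 mm — S
Vancomycin (17 mm) ≤ 18 mm — Resistant
Ertapenem (16 mm) ≤ 23 mm ⇒ resistant
Cefuroxime: 29 mm is ≥ 29 mm ⇒ Susceptible
Susceptible: 3

3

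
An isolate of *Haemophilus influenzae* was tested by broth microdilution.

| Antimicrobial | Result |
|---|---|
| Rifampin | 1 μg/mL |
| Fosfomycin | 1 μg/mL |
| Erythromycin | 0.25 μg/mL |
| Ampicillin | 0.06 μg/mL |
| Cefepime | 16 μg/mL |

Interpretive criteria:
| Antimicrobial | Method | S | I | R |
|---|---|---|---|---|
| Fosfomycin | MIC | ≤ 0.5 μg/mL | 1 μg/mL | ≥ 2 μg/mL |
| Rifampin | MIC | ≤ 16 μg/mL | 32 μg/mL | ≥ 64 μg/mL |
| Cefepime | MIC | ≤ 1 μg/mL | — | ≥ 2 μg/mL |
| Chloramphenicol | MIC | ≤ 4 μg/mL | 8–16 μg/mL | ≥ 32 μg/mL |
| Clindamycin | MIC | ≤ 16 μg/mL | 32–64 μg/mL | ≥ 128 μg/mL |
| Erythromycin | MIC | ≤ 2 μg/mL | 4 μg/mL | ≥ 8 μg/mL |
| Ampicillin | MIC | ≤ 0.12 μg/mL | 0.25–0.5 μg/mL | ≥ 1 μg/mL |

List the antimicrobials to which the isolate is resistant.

cefepime

Rifampin 1 μg/mL: ≤ 16 μg/mL — Susceptible
Fosfomycin (1 μg/mL) = 1 μg/mL ⇒ I
Erythromycin 0.25 μg/mL: ≤ 2 μg/mL ⇒ susceptible
Ampicillin (0.06 μg/mL) ≤ 0.12 μg/mL → Susceptible
Cefepime: 16 μg/mL is ≥ 2 μg/mL — R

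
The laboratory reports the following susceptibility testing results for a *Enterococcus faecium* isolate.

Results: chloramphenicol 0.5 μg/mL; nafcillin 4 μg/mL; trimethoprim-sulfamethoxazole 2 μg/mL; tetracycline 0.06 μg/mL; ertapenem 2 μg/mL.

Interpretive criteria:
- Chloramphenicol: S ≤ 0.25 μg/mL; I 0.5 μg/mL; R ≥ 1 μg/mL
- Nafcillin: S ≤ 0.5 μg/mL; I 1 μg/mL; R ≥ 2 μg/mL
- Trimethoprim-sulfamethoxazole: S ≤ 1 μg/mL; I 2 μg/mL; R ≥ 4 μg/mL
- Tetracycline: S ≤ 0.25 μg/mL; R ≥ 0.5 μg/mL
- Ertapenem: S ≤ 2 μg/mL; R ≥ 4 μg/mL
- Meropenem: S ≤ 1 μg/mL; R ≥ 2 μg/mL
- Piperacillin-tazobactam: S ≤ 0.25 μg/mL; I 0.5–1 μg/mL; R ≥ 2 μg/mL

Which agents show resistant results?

Chloramphenicol (0.5 μg/mL) = 0.5 μg/mL — I
Nafcillin (4 μg/mL) ≥ 2 μg/mL ⇒ R
Trimethoprim-sulfamethoxazole (2 μg/mL) = 2 μg/mL → intermediate
Tetracycline (0.06 μg/mL) ≤ 0.25 μg/mL — susceptible
Ertapenem (2 μg/mL) ≤ 2 μg/mL → Susceptible

nafcillin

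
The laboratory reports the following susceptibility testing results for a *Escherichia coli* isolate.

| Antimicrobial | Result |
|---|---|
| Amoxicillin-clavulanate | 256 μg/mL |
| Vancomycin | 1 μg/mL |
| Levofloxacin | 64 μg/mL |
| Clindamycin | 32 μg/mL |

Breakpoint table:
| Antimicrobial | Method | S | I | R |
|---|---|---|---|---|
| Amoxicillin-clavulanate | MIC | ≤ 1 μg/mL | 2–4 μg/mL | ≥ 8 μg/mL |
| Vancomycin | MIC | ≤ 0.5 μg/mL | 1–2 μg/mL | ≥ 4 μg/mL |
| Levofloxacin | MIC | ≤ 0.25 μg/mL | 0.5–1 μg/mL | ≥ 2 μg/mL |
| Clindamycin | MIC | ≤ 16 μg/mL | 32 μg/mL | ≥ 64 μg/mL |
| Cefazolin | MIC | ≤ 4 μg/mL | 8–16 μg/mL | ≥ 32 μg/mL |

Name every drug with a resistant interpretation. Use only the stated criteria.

Amoxicillin-clavulanate 256 μg/mL: ≥ 8 μg/mL — resistant
Vancomycin (1 μg/mL) in 1–2 μg/mL ⇒ Intermediate
Levofloxacin 64 μg/mL: ≥ 2 μg/mL ⇒ Resistant
Clindamycin (32 μg/mL) = 32 μg/mL — intermediate

amoxicillin-clavulanate, levofloxacin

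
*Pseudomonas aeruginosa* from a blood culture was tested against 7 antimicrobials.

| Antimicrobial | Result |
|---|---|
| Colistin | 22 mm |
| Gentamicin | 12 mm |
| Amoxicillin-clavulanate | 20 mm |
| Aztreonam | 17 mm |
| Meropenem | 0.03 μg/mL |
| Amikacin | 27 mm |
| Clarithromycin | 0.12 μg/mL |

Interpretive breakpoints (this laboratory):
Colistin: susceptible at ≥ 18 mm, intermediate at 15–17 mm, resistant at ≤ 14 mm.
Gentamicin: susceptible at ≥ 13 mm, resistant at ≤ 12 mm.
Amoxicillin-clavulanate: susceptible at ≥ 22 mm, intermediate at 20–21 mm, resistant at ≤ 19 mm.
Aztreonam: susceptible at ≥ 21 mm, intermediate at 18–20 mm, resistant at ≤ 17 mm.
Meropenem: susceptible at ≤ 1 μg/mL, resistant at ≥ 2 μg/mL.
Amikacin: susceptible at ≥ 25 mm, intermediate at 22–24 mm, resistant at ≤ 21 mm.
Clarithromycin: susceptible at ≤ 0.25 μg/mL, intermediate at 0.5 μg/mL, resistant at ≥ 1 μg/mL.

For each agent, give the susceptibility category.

S, R, I, R, S, S, S

Colistin (22 mm) ≥ 18 mm → S
Gentamicin 12 mm: ≤ 12 mm — resistant
Amoxicillin-clavulanate: 20 mm is in 20–21 mm — intermediate
Aztreonam (17 mm) ≤ 17 mm — resistant
Meropenem 0.03 μg/mL: ≤ 1 μg/mL ⇒ susceptible
Amikacin: 27 mm is ≥ 25 mm → S
Clarithromycin 0.12 μg/mL: ≤ 0.25 μg/mL → susceptible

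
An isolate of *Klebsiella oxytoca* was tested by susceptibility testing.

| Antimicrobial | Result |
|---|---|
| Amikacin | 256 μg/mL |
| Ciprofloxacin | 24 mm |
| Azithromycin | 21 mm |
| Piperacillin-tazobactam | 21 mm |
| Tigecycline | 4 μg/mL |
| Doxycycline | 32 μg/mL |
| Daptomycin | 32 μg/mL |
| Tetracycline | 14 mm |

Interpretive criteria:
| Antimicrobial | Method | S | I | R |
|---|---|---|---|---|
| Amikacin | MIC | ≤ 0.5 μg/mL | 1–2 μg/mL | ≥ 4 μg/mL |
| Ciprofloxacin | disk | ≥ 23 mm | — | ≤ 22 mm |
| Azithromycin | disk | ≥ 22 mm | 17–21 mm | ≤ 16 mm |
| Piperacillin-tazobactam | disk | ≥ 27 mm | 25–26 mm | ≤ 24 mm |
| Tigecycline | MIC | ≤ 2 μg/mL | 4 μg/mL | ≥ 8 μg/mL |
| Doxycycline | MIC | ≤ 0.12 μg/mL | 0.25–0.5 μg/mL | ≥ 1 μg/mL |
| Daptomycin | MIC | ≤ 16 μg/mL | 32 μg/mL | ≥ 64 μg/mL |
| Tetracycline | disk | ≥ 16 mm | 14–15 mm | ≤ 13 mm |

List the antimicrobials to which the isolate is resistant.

Amikacin (256 μg/mL) ≥ 4 μg/mL → resistant
Ciprofloxacin 24 mm: ≥ 23 mm → S
Azithromycin (21 mm) in 17–21 mm → intermediate
Piperacillin-tazobactam: 21 mm is ≤ 24 mm → R
Tigecycline (4 μg/mL) = 4 μg/mL — Intermediate
Doxycycline (32 μg/mL) ≥ 1 μg/mL — Resistant
Daptomycin: 32 μg/mL is = 32 μg/mL ⇒ intermediate
Tetracycline (14 mm) in 14–15 mm → intermediate

amikacin, piperacillin-tazobactam, doxycycline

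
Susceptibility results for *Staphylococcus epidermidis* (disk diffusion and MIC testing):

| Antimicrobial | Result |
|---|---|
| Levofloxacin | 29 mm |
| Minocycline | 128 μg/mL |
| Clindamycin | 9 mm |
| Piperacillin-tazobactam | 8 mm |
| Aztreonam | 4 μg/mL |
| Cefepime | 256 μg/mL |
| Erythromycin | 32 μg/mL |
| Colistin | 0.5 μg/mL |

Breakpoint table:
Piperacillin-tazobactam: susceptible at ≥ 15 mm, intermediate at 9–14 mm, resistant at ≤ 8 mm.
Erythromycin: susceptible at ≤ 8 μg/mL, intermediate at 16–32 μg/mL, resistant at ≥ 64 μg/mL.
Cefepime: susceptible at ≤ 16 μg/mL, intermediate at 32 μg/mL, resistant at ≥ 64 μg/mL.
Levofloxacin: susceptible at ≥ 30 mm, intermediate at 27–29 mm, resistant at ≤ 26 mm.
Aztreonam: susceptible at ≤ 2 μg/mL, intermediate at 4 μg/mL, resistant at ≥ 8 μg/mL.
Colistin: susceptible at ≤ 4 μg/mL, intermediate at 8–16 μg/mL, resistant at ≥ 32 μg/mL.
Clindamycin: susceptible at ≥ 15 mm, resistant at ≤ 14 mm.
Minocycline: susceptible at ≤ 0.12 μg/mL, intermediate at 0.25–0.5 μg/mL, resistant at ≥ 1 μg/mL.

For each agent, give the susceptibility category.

Levofloxacin: 29 mm is in 27–29 mm — I
Minocycline 128 μg/mL: ≥ 1 μg/mL → resistant
Clindamycin 9 mm: ≤ 14 mm — Resistant
Piperacillin-tazobactam (8 mm) ≤ 8 mm ⇒ R
Aztreonam (4 μg/mL) = 4 μg/mL → Intermediate
Cefepime 256 μg/mL: ≥ 64 μg/mL → R
Erythromycin: 32 μg/mL is in 16–32 μg/mL — Intermediate
Colistin: 0.5 μg/mL is ≤ 4 μg/mL ⇒ S

I, R, R, R, I, R, I, S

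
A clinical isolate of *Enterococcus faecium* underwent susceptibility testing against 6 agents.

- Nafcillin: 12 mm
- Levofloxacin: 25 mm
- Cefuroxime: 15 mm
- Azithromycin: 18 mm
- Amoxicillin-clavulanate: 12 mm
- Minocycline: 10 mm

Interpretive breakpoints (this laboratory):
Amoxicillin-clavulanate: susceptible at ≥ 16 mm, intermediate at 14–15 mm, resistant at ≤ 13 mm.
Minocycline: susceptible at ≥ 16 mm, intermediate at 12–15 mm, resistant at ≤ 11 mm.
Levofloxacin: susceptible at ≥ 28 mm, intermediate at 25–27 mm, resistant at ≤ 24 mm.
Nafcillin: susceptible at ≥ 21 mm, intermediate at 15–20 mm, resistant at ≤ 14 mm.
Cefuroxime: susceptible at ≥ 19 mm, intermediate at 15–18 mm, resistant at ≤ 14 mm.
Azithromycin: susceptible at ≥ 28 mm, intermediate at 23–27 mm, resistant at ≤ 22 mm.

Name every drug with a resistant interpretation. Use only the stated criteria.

Nafcillin (12 mm) ≤ 14 mm → Resistant
Levofloxacin (25 mm) in 25–27 mm → Intermediate
Cefuroxime 15 mm: in 15–18 mm ⇒ intermediate
Azithromycin: 18 mm is ≤ 22 mm ⇒ R
Amoxicillin-clavulanate: 12 mm is ≤ 13 mm → resistant
Minocycline: 10 mm is ≤ 11 mm → resistant

nafcillin, azithromycin, amoxicillin-clavulanate, minocycline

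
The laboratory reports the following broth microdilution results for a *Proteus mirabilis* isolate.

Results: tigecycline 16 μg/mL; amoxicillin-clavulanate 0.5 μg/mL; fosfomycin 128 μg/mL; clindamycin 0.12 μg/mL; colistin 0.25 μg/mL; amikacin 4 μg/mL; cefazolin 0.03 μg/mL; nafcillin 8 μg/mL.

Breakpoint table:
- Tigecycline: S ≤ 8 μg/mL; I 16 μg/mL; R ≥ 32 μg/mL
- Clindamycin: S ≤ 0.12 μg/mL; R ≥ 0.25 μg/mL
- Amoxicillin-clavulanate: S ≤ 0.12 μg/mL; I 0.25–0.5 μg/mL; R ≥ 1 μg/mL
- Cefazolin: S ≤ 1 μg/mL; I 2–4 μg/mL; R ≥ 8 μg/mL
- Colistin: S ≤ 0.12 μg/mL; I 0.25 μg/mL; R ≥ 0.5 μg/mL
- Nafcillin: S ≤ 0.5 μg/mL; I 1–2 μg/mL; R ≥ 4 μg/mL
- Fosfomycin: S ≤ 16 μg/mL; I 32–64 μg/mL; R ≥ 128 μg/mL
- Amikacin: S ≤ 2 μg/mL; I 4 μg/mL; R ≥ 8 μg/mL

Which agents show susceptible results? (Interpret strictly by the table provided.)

Tigecycline 16 μg/mL: = 16 μg/mL → I
Amoxicillin-clavulanate (0.5 μg/mL) in 0.25–0.5 μg/mL — Intermediate
Fosfomycin 128 μg/mL: ≥ 128 μg/mL — Resistant
Clindamycin 0.12 μg/mL: ≤ 0.12 μg/mL → S
Colistin: 0.25 μg/mL is = 0.25 μg/mL — I
Amikacin 4 μg/mL: = 4 μg/mL — Intermediate
Cefazolin (0.03 μg/mL) ≤ 1 μg/mL — susceptible
Nafcillin (8 μg/mL) ≥ 4 μg/mL → resistant

clindamycin, cefazolin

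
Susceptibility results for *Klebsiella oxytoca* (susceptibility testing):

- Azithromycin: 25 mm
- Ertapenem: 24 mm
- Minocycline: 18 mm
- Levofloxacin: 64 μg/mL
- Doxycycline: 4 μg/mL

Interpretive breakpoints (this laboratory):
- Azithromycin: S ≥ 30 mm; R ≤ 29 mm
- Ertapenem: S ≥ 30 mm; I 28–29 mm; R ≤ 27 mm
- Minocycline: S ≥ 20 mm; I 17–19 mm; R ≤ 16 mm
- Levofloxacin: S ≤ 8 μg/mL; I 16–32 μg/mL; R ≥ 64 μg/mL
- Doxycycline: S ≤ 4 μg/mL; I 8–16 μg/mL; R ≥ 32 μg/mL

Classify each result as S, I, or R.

R, R, I, R, S

Azithromycin (25 mm) ≤ 29 mm → Resistant
Ertapenem (24 mm) ≤ 27 mm — R
Minocycline 18 mm: in 17–19 mm — intermediate
Levofloxacin (64 μg/mL) ≥ 64 μg/mL ⇒ R
Doxycycline 4 μg/mL: ≤ 4 μg/mL ⇒ S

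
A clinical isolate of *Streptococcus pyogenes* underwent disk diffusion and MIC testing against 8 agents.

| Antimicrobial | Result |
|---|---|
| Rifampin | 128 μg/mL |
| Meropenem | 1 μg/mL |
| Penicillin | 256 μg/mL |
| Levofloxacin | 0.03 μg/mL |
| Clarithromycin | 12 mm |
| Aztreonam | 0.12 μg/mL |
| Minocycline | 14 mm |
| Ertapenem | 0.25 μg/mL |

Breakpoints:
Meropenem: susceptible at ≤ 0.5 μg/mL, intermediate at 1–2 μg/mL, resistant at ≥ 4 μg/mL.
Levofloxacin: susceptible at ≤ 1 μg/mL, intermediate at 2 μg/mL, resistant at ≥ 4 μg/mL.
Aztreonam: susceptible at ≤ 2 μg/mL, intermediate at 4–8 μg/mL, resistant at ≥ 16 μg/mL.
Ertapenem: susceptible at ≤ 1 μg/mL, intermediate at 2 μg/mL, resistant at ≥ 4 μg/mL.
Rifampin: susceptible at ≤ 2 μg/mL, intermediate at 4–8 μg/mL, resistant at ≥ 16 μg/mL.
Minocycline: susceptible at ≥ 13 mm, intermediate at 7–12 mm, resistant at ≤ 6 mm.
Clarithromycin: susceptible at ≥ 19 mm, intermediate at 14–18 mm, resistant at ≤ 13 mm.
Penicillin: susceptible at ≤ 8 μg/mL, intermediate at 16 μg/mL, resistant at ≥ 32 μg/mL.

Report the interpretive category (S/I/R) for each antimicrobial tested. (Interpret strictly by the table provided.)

Rifampin 128 μg/mL: ≥ 16 μg/mL ⇒ R
Meropenem 1 μg/mL: in 1–2 μg/mL — I
Penicillin: 256 μg/mL is ≥ 32 μg/mL → R
Levofloxacin 0.03 μg/mL: ≤ 1 μg/mL → susceptible
Clarithromycin (12 mm) ≤ 13 mm — R
Aztreonam 0.12 μg/mL: ≤ 2 μg/mL ⇒ S
Minocycline 14 mm: ≥ 13 mm ⇒ S
Ertapenem 0.25 μg/mL: ≤ 1 μg/mL ⇒ Susceptible

R, I, R, S, R, S, S, S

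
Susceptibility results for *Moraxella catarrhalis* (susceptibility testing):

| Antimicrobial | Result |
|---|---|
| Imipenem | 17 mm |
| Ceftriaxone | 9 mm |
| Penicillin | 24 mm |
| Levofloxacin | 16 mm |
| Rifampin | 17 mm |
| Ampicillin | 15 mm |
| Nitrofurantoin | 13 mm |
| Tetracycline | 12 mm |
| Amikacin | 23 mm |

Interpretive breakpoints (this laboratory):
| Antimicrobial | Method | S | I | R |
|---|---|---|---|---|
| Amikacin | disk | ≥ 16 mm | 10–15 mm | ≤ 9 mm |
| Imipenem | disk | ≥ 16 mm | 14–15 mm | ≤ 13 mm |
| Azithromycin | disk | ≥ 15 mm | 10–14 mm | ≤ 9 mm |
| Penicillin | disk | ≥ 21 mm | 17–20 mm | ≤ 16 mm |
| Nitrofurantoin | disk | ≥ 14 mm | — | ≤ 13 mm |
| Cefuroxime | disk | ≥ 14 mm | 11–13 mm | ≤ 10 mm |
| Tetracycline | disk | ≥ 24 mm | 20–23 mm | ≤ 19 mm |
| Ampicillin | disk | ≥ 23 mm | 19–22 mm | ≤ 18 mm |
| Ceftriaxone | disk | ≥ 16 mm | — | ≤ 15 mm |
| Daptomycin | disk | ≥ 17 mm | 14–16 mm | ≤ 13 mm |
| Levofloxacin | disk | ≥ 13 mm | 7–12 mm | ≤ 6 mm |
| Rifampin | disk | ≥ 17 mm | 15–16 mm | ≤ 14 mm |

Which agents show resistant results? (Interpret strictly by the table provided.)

Imipenem: 17 mm is ≥ 16 mm → susceptible
Ceftriaxone: 9 mm is ≤ 15 mm ⇒ resistant
Penicillin (24 mm) ≥ 21 mm → Susceptible
Levofloxacin 16 mm: ≥ 13 mm — susceptible
Rifampin 17 mm: ≥ 17 mm → Susceptible
Ampicillin: 15 mm is ≤ 18 mm — resistant
Nitrofurantoin (13 mm) ≤ 13 mm → R
Tetracycline 12 mm: ≤ 19 mm — Resistant
Amikacin (23 mm) ≥ 16 mm → S

ceftriaxone, ampicillin, nitrofurantoin, tetracycline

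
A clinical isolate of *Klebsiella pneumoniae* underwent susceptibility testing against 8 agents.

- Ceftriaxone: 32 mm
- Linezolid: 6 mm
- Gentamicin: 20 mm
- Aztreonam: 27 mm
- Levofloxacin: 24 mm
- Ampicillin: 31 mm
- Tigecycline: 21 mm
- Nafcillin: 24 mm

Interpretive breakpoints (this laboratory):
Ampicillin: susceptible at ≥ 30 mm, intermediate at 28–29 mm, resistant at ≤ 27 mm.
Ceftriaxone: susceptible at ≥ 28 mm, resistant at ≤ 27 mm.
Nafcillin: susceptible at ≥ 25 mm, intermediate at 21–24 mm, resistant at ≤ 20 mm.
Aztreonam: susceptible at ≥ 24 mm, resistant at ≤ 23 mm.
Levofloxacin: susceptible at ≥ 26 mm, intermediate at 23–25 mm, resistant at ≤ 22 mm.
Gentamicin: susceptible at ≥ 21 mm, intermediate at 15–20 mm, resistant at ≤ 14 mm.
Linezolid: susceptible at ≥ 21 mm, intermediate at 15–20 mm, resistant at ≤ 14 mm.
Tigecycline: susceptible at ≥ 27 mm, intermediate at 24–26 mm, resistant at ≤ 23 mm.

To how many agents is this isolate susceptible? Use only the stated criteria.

3

Ceftriaxone: 32 mm is ≥ 28 mm ⇒ susceptible
Linezolid: 6 mm is ≤ 14 mm → R
Gentamicin (20 mm) in 15–20 mm ⇒ I
Aztreonam 27 mm: ≥ 24 mm ⇒ Susceptible
Levofloxacin 24 mm: in 23–25 mm → Intermediate
Ampicillin 31 mm: ≥ 30 mm ⇒ S
Tigecycline 21 mm: ≤ 23 mm ⇒ Resistant
Nafcillin: 24 mm is in 21–24 mm — I
Susceptible: 3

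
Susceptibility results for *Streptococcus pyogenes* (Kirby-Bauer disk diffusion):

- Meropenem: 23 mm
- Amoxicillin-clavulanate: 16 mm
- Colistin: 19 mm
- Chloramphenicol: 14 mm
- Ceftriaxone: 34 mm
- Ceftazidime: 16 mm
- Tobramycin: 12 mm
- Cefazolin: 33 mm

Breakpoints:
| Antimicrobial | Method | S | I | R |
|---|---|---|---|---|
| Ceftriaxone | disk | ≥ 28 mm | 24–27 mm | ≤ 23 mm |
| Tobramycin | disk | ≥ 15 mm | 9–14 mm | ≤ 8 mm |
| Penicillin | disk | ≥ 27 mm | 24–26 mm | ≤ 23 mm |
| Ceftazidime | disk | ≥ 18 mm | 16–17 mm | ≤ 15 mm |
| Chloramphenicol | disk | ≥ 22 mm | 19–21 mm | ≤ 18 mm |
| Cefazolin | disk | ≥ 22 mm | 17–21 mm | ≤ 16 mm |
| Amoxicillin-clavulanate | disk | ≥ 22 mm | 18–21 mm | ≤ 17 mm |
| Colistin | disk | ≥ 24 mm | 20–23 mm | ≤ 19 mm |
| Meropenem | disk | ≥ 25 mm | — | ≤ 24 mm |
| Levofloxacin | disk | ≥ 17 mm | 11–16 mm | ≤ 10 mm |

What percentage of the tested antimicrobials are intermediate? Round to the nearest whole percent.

Meropenem (23 mm) ≤ 24 mm — resistant
Amoxicillin-clavulanate: 16 mm is ≤ 17 mm — resistant
Colistin: 19 mm is ≤ 19 mm — resistant
Chloramphenicol 14 mm: ≤ 18 mm → resistant
Ceftriaxone: 34 mm is ≥ 28 mm → Susceptible
Ceftazidime 16 mm: in 16–17 mm ⇒ I
Tobramycin (12 mm) in 9–14 mm ⇒ intermediate
Cefazolin 33 mm: ≥ 22 mm → Susceptible
Intermediate: 2/8

25%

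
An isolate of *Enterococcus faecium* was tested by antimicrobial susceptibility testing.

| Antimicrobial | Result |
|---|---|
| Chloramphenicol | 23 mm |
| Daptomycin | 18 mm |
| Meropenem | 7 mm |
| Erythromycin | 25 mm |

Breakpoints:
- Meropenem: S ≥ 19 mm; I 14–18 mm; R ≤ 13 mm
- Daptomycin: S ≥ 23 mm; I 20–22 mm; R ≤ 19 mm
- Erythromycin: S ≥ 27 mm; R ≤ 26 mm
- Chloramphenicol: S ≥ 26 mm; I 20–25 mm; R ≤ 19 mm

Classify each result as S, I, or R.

I, R, R, R

Chloramphenicol 23 mm: in 20–25 mm — I
Daptomycin 18 mm: ≤ 19 mm → R
Meropenem: 7 mm is ≤ 13 mm ⇒ Resistant
Erythromycin: 25 mm is ≤ 26 mm → Resistant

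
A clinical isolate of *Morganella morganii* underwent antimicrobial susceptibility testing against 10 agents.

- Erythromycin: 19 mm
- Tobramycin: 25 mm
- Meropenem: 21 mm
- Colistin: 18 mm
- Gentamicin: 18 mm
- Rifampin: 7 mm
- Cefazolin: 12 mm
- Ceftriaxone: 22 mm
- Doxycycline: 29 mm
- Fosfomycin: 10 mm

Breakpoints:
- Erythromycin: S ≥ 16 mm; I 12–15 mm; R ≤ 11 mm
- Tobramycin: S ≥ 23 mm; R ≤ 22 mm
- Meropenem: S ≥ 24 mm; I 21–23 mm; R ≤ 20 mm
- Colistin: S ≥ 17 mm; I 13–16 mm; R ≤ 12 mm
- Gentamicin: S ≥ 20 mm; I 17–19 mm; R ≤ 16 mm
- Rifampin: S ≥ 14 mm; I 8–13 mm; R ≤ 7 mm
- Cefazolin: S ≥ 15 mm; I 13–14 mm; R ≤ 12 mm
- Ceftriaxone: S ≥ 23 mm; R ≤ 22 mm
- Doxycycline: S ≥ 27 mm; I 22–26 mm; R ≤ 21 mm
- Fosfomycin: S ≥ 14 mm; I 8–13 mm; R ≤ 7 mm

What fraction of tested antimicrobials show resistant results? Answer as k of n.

3 of 10

Erythromycin (19 mm) ≥ 16 mm ⇒ Susceptible
Tobramycin (25 mm) ≥ 23 mm — S
Meropenem 21 mm: in 21–23 mm ⇒ I
Colistin: 18 mm is ≥ 17 mm → susceptible
Gentamicin (18 mm) in 17–19 mm → I
Rifampin: 7 mm is ≤ 7 mm → resistant
Cefazolin (12 mm) ≤ 12 mm — resistant
Ceftriaxone 22 mm: ≤ 22 mm ⇒ resistant
Doxycycline: 29 mm is ≥ 27 mm → Susceptible
Fosfomycin 10 mm: in 8–13 mm — Intermediate
Resistant: 3/10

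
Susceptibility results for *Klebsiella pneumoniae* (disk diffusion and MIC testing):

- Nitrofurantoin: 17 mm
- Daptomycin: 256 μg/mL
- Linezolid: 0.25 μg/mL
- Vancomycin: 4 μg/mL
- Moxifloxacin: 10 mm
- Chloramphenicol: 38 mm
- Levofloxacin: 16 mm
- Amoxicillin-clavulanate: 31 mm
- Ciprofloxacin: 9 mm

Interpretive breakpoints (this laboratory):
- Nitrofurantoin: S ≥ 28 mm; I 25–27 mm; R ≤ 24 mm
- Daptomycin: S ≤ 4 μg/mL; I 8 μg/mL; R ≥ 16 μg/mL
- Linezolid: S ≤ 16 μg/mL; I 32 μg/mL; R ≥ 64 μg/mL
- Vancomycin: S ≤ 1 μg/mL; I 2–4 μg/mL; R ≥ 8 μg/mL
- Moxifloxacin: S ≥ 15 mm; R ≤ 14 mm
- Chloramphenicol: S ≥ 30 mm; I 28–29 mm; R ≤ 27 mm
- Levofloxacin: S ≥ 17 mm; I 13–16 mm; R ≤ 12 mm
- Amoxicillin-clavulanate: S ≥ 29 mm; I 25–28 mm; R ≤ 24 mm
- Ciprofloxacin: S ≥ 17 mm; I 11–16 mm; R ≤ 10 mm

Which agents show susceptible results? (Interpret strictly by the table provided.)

linezolid, chloramphenicol, amoxicillin-clavulanate

Nitrofurantoin (17 mm) ≤ 24 mm ⇒ R
Daptomycin 256 μg/mL: ≥ 16 μg/mL ⇒ R
Linezolid (0.25 μg/mL) ≤ 16 μg/mL — susceptible
Vancomycin 4 μg/mL: in 2–4 μg/mL ⇒ I
Moxifloxacin 10 mm: ≤ 14 mm — R
Chloramphenicol: 38 mm is ≥ 30 mm — S
Levofloxacin 16 mm: in 13–16 mm ⇒ intermediate
Amoxicillin-clavulanate (31 mm) ≥ 29 mm — susceptible
Ciprofloxacin (9 mm) ≤ 10 mm — Resistant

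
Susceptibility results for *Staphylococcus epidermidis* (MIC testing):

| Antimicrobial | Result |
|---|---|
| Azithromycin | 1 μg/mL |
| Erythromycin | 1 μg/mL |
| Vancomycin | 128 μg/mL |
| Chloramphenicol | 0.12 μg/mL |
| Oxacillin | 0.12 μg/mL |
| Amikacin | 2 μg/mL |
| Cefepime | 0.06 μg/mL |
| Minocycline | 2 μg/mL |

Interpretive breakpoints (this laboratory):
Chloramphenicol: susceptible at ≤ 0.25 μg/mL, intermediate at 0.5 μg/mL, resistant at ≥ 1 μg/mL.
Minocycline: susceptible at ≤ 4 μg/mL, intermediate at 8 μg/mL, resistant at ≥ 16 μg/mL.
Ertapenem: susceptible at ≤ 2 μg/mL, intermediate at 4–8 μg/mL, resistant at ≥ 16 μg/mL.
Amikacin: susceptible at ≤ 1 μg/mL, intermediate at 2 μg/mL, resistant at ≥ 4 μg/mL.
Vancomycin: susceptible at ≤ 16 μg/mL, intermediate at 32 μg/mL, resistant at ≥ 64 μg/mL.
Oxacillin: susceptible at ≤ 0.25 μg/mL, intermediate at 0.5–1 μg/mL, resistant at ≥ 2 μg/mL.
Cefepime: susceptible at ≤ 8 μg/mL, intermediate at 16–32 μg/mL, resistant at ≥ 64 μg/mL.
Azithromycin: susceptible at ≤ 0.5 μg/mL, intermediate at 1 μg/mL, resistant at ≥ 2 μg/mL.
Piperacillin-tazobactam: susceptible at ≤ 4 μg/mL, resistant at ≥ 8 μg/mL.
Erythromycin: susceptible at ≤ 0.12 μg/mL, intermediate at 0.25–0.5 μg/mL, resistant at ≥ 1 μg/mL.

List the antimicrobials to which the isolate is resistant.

erythromycin, vancomycin

Azithromycin (1 μg/mL) = 1 μg/mL ⇒ Intermediate
Erythromycin 1 μg/mL: ≥ 1 μg/mL ⇒ Resistant
Vancomycin 128 μg/mL: ≥ 64 μg/mL ⇒ R
Chloramphenicol: 0.12 μg/mL is ≤ 0.25 μg/mL → susceptible
Oxacillin 0.12 μg/mL: ≤ 0.25 μg/mL → S
Amikacin: 2 μg/mL is = 2 μg/mL — intermediate
Cefepime 0.06 μg/mL: ≤ 8 μg/mL → S
Minocycline (2 μg/mL) ≤ 4 μg/mL — S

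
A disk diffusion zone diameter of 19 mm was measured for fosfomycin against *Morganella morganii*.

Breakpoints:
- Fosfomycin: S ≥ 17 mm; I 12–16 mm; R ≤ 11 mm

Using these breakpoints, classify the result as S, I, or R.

Fosfomycin 19 mm: ≥ 17 mm — Susceptible

S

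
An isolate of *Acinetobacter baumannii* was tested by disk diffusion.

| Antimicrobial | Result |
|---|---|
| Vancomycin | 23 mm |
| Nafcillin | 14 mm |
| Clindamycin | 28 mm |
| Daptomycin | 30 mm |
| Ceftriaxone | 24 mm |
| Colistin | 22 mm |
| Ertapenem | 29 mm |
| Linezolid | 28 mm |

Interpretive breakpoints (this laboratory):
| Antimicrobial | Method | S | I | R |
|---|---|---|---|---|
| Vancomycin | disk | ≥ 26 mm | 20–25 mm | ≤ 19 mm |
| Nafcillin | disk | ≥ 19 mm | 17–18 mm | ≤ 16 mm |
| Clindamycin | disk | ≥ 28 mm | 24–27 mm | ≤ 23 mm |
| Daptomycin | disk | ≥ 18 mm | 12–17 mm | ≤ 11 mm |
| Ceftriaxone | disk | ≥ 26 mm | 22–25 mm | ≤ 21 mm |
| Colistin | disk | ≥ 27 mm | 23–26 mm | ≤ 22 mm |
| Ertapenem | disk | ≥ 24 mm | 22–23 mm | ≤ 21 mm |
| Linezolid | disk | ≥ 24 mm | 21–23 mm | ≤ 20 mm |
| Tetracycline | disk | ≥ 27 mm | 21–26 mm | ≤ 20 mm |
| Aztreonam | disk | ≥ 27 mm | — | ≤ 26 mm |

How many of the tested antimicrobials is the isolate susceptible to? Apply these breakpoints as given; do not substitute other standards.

Vancomycin 23 mm: in 20–25 mm ⇒ I
Nafcillin: 14 mm is ≤ 16 mm → R
Clindamycin (28 mm) ≥ 28 mm ⇒ Susceptible
Daptomycin 30 mm: ≥ 18 mm → S
Ceftriaxone (24 mm) in 22–25 mm — intermediate
Colistin (22 mm) ≤ 22 mm — resistant
Ertapenem: 29 mm is ≥ 24 mm → Susceptible
Linezolid: 28 mm is ≥ 24 mm → Susceptible
Susceptible: 4

4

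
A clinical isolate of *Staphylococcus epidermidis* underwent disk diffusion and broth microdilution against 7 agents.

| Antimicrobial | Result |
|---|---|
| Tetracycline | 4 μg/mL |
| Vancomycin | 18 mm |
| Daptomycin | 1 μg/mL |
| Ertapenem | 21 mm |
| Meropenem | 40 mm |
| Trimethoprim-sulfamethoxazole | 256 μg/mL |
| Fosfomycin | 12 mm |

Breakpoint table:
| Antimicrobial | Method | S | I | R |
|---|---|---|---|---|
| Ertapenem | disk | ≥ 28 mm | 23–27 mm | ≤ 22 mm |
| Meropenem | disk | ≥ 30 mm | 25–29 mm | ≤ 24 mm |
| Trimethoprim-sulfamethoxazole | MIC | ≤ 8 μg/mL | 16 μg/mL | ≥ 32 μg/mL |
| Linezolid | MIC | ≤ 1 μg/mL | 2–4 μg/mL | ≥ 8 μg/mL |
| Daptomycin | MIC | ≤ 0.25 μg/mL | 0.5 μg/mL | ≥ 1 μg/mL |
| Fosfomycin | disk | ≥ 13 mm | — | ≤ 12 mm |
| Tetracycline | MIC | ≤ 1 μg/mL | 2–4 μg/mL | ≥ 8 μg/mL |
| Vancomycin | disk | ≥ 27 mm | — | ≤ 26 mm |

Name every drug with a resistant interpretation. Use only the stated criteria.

Tetracycline 4 μg/mL: in 2–4 μg/mL → intermediate
Vancomycin: 18 mm is ≤ 26 mm ⇒ R
Daptomycin (1 μg/mL) ≥ 1 μg/mL — R
Ertapenem (21 mm) ≤ 22 mm → R
Meropenem: 40 mm is ≥ 30 mm ⇒ susceptible
Trimethoprim-sulfamethoxazole 256 μg/mL: ≥ 32 μg/mL ⇒ resistant
Fosfomycin (12 mm) ≤ 12 mm → R

vancomycin, daptomycin, ertapenem, trimethoprim-sulfamethoxazole, fosfomycin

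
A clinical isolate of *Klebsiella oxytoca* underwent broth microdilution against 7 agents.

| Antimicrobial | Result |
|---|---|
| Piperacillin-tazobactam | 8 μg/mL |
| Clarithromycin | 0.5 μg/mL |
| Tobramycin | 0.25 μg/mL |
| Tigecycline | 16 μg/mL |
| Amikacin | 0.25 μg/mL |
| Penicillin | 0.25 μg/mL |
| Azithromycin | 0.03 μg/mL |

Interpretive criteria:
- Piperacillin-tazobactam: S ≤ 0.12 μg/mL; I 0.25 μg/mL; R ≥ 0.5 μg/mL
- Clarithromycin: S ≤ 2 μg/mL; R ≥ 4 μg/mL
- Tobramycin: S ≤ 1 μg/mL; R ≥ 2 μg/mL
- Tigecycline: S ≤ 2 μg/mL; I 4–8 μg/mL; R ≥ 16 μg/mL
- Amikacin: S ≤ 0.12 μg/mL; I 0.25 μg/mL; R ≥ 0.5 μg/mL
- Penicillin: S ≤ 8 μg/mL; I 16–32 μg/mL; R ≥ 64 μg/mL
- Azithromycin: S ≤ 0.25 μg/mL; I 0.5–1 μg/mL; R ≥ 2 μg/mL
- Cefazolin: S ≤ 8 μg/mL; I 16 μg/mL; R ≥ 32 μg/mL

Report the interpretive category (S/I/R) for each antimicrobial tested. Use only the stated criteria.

Piperacillin-tazobactam: 8 μg/mL is ≥ 0.5 μg/mL → Resistant
Clarithromycin (0.5 μg/mL) ≤ 2 μg/mL → S
Tobramycin 0.25 μg/mL: ≤ 1 μg/mL ⇒ susceptible
Tigecycline 16 μg/mL: ≥ 16 μg/mL → resistant
Amikacin (0.25 μg/mL) = 0.25 μg/mL ⇒ I
Penicillin: 0.25 μg/mL is ≤ 8 μg/mL ⇒ susceptible
Azithromycin: 0.03 μg/mL is ≤ 0.25 μg/mL ⇒ S

R, S, S, R, I, S, S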